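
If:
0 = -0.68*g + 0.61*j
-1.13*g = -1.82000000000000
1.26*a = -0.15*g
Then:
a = -0.19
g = 1.61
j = 1.80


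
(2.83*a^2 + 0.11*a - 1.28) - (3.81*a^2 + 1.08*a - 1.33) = -0.98*a^2 - 0.97*a + 0.05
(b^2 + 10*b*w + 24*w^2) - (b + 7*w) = b^2 + 10*b*w - b + 24*w^2 - 7*w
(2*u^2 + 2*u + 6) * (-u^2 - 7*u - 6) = -2*u^4 - 16*u^3 - 32*u^2 - 54*u - 36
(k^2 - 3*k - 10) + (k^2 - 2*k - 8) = 2*k^2 - 5*k - 18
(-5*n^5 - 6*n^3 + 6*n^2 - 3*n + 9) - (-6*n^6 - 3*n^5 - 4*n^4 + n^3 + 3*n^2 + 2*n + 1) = 6*n^6 - 2*n^5 + 4*n^4 - 7*n^3 + 3*n^2 - 5*n + 8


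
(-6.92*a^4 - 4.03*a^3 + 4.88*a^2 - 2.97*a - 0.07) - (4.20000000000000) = -6.92*a^4 - 4.03*a^3 + 4.88*a^2 - 2.97*a - 4.27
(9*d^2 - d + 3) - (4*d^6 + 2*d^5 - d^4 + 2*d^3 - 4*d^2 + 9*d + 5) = -4*d^6 - 2*d^5 + d^4 - 2*d^3 + 13*d^2 - 10*d - 2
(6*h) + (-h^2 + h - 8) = -h^2 + 7*h - 8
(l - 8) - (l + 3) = -11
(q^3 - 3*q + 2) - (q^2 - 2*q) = q^3 - q^2 - q + 2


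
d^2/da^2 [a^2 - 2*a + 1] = 2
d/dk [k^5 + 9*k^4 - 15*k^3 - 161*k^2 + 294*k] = 5*k^4 + 36*k^3 - 45*k^2 - 322*k + 294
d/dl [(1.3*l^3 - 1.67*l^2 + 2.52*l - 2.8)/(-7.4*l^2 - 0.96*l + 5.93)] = (-9.62*l^4 - 2.496*l^3 + 43.3782*l^2 - 61.2462*l + 12.2556)/(54.76*l^4 + 14.208*l^3 - 86.8424*l^2 - 11.3856*l + 35.1649)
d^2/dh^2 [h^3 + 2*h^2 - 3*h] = 6*h + 4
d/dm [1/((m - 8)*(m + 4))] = 2*(2 - m)/(m^4 - 8*m^3 - 48*m^2 + 256*m + 1024)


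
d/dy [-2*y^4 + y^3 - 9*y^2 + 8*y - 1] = -8*y^3 + 3*y^2 - 18*y + 8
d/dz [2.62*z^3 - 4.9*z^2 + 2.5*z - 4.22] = 7.86*z^2 - 9.8*z + 2.5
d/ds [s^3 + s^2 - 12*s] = 3*s^2 + 2*s - 12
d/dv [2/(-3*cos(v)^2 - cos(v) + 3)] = -2*(6*cos(v) + 1)*sin(v)/(3*sin(v)^2 - cos(v))^2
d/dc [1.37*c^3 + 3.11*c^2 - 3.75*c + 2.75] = 4.11*c^2 + 6.22*c - 3.75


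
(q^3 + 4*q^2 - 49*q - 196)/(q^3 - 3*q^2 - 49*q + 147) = (q + 4)/(q - 3)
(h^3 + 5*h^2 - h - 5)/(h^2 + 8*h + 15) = (h^2 - 1)/(h + 3)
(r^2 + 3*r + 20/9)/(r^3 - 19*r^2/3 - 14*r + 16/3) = (9*r^2 + 27*r + 20)/(3*(3*r^3 - 19*r^2 - 42*r + 16))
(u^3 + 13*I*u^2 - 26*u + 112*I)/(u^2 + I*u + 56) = (u^2 + 5*I*u + 14)/(u - 7*I)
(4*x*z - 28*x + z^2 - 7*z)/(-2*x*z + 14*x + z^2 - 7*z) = (-4*x - z)/(2*x - z)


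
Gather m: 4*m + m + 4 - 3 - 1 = 5*m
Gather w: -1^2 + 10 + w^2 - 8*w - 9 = w^2 - 8*w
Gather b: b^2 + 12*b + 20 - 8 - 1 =b^2 + 12*b + 11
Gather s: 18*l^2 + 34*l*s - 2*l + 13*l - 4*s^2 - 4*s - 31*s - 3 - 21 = 18*l^2 + 11*l - 4*s^2 + s*(34*l - 35) - 24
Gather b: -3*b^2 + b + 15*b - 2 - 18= -3*b^2 + 16*b - 20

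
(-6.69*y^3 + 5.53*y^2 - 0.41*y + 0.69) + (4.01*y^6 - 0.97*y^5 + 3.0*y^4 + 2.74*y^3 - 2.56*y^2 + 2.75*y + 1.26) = 4.01*y^6 - 0.97*y^5 + 3.0*y^4 - 3.95*y^3 + 2.97*y^2 + 2.34*y + 1.95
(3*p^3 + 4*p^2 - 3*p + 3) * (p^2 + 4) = 3*p^5 + 4*p^4 + 9*p^3 + 19*p^2 - 12*p + 12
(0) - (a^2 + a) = -a^2 - a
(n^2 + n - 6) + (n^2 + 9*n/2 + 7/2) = 2*n^2 + 11*n/2 - 5/2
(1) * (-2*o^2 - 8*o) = -2*o^2 - 8*o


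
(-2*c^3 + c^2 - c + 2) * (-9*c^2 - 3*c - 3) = 18*c^5 - 3*c^4 + 12*c^3 - 18*c^2 - 3*c - 6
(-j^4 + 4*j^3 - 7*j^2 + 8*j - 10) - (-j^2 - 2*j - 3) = -j^4 + 4*j^3 - 6*j^2 + 10*j - 7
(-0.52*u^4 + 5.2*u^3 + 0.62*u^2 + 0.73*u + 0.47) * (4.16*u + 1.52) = -2.1632*u^5 + 20.8416*u^4 + 10.4832*u^3 + 3.9792*u^2 + 3.0648*u + 0.7144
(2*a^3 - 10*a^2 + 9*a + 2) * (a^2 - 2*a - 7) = 2*a^5 - 14*a^4 + 15*a^3 + 54*a^2 - 67*a - 14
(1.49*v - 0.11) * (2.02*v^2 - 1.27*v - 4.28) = 3.0098*v^3 - 2.1145*v^2 - 6.2375*v + 0.4708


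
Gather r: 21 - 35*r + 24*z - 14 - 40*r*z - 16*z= r*(-40*z - 35) + 8*z + 7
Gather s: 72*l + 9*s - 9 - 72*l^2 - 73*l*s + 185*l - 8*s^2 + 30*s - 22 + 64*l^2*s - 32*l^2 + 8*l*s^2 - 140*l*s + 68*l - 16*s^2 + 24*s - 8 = -104*l^2 + 325*l + s^2*(8*l - 24) + s*(64*l^2 - 213*l + 63) - 39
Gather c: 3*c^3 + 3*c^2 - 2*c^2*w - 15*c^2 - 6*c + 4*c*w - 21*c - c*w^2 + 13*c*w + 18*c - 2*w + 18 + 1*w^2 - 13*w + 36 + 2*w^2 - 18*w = 3*c^3 + c^2*(-2*w - 12) + c*(-w^2 + 17*w - 9) + 3*w^2 - 33*w + 54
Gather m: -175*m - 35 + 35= -175*m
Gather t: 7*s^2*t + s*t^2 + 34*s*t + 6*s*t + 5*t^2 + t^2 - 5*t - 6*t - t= t^2*(s + 6) + t*(7*s^2 + 40*s - 12)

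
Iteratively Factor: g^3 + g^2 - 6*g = (g)*(g^2 + g - 6) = g*(g + 3)*(g - 2)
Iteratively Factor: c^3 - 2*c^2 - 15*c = (c + 3)*(c^2 - 5*c) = c*(c + 3)*(c - 5)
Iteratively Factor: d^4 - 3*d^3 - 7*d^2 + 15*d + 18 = (d - 3)*(d^3 - 7*d - 6) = (d - 3)*(d + 1)*(d^2 - d - 6) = (d - 3)^2*(d + 1)*(d + 2)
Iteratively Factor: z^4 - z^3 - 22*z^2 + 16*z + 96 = (z + 2)*(z^3 - 3*z^2 - 16*z + 48) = (z + 2)*(z + 4)*(z^2 - 7*z + 12) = (z - 3)*(z + 2)*(z + 4)*(z - 4)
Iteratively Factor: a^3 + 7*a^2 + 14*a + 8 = (a + 4)*(a^2 + 3*a + 2) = (a + 2)*(a + 4)*(a + 1)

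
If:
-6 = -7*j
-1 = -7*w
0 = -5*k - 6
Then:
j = 6/7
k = -6/5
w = 1/7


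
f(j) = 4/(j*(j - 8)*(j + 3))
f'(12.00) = 0.00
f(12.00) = 0.01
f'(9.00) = -0.04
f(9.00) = 0.04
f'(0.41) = 0.98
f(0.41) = -0.38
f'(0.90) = 0.20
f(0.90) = -0.16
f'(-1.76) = -0.03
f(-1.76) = 0.19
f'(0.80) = 0.25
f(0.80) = -0.18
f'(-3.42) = -0.67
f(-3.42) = -0.24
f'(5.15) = -0.00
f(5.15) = -0.03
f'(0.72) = 0.31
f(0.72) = -0.21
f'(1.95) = 0.04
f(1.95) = -0.07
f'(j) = -4/(j*(j - 8)*(j + 3)^2) - 4/(j*(j - 8)^2*(j + 3)) - 4/(j^2*(j - 8)*(j + 3))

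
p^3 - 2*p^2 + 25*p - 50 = (p - 2)*(p - 5*I)*(p + 5*I)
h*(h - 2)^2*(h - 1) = h^4 - 5*h^3 + 8*h^2 - 4*h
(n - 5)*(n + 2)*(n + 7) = n^3 + 4*n^2 - 31*n - 70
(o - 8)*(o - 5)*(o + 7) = o^3 - 6*o^2 - 51*o + 280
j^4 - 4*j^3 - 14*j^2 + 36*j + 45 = (j - 5)*(j - 3)*(j + 1)*(j + 3)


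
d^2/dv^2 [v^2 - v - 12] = 2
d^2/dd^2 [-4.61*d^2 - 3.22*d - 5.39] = -9.22000000000000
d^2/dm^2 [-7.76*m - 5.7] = 0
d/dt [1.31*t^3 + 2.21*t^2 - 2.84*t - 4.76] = 3.93*t^2 + 4.42*t - 2.84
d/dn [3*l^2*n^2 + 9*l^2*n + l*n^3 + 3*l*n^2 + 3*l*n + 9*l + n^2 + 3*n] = 6*l^2*n + 9*l^2 + 3*l*n^2 + 6*l*n + 3*l + 2*n + 3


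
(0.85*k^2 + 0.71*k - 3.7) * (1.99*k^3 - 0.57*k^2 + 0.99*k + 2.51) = 1.6915*k^5 + 0.9284*k^4 - 6.9262*k^3 + 4.9454*k^2 - 1.8809*k - 9.287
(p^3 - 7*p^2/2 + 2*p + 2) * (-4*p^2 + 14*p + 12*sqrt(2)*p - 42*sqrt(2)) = -4*p^5 + 12*sqrt(2)*p^4 + 28*p^4 - 84*sqrt(2)*p^3 - 57*p^3 + 20*p^2 + 171*sqrt(2)*p^2 - 60*sqrt(2)*p + 28*p - 84*sqrt(2)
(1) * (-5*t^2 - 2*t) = -5*t^2 - 2*t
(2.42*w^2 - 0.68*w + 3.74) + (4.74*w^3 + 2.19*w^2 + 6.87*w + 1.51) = 4.74*w^3 + 4.61*w^2 + 6.19*w + 5.25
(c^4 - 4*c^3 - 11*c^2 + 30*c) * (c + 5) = c^5 + c^4 - 31*c^3 - 25*c^2 + 150*c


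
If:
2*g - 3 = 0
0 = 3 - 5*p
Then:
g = 3/2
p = 3/5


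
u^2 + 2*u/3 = u*(u + 2/3)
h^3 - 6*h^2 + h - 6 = (h - 6)*(h - I)*(h + I)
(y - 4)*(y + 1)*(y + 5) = y^3 + 2*y^2 - 19*y - 20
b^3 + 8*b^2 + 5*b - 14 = (b - 1)*(b + 2)*(b + 7)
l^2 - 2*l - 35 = (l - 7)*(l + 5)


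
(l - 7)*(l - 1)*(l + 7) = l^3 - l^2 - 49*l + 49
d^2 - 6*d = d*(d - 6)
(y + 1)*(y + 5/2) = y^2 + 7*y/2 + 5/2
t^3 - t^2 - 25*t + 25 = (t - 5)*(t - 1)*(t + 5)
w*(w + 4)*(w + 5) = w^3 + 9*w^2 + 20*w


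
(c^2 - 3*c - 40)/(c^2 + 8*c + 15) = (c - 8)/(c + 3)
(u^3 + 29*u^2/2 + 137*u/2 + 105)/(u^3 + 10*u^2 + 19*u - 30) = (u + 7/2)/(u - 1)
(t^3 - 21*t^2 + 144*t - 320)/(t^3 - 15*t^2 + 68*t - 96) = (t^2 - 13*t + 40)/(t^2 - 7*t + 12)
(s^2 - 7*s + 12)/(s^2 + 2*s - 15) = (s - 4)/(s + 5)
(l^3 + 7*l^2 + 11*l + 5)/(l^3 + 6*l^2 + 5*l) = (l + 1)/l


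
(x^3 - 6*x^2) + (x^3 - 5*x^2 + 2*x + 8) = 2*x^3 - 11*x^2 + 2*x + 8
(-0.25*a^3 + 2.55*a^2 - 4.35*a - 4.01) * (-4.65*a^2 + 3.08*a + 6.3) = 1.1625*a^5 - 12.6275*a^4 + 26.5065*a^3 + 21.3135*a^2 - 39.7558*a - 25.263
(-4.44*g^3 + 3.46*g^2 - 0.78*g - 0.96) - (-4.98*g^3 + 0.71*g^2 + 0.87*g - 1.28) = 0.54*g^3 + 2.75*g^2 - 1.65*g + 0.32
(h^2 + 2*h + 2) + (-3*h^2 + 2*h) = -2*h^2 + 4*h + 2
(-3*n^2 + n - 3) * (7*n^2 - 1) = -21*n^4 + 7*n^3 - 18*n^2 - n + 3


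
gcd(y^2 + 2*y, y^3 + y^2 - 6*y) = y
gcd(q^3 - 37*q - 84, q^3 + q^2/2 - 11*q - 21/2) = q + 3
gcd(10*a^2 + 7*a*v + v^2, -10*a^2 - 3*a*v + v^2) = 2*a + v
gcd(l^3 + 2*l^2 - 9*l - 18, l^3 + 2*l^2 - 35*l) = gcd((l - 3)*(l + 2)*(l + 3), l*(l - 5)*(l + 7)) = 1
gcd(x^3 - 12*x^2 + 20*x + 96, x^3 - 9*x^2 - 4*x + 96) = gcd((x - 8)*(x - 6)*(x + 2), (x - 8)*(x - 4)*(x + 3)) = x - 8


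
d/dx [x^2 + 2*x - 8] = 2*x + 2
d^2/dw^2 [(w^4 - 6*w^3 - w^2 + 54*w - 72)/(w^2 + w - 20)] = 2*(w^3 + 15*w^2 + 75*w + 13)/(w^3 + 15*w^2 + 75*w + 125)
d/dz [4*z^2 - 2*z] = 8*z - 2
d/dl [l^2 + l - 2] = 2*l + 1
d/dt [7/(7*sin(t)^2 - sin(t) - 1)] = 7*(1 - 14*sin(t))*cos(t)/(-7*sin(t)^2 + sin(t) + 1)^2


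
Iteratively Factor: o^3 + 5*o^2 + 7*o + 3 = (o + 1)*(o^2 + 4*o + 3) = (o + 1)^2*(o + 3)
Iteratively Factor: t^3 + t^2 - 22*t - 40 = (t + 4)*(t^2 - 3*t - 10) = (t + 2)*(t + 4)*(t - 5)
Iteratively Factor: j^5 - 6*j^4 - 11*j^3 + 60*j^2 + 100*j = (j - 5)*(j^4 - j^3 - 16*j^2 - 20*j) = (j - 5)^2*(j^3 + 4*j^2 + 4*j) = (j - 5)^2*(j + 2)*(j^2 + 2*j) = j*(j - 5)^2*(j + 2)*(j + 2)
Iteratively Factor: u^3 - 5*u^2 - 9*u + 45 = (u - 3)*(u^2 - 2*u - 15) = (u - 5)*(u - 3)*(u + 3)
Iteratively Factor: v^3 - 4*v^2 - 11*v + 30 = (v + 3)*(v^2 - 7*v + 10) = (v - 2)*(v + 3)*(v - 5)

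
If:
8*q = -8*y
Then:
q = -y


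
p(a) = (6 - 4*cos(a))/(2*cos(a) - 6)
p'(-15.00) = 0.14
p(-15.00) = -1.20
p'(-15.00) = 0.14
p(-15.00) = -1.20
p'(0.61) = -0.36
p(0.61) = -0.62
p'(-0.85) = 0.41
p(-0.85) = -0.72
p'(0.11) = -0.08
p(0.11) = -0.50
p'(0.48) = -0.31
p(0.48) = -0.58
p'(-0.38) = 0.26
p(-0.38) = -0.55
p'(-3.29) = -0.03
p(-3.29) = -1.25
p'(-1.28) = 0.39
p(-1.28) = -0.89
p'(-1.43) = 0.36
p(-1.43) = -0.95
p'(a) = 2*(6 - 4*cos(a))*sin(a)/(2*cos(a) - 6)^2 + 4*sin(a)/(2*cos(a) - 6)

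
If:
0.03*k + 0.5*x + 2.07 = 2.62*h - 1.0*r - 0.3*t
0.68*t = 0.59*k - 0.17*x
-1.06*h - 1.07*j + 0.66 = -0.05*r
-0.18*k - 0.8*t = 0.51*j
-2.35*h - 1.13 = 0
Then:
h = -0.48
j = 0.945059732867496 - 0.023146743060692*x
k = 0.242307016307954*x - 0.55139084010506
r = -0.495340301498809*x - 3.16976426982707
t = -0.0397630299680985*x - 0.47841264067939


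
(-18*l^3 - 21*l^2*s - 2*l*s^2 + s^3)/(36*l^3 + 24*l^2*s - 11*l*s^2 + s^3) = (3*l + s)/(-6*l + s)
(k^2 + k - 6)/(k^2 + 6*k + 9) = (k - 2)/(k + 3)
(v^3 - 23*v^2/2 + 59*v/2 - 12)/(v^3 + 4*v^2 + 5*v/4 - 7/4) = 2*(v^2 - 11*v + 24)/(2*v^2 + 9*v + 7)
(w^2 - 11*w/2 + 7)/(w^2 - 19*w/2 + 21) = (w - 2)/(w - 6)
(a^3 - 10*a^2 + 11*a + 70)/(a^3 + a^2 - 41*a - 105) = (a^2 - 3*a - 10)/(a^2 + 8*a + 15)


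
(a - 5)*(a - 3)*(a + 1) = a^3 - 7*a^2 + 7*a + 15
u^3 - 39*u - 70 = (u - 7)*(u + 2)*(u + 5)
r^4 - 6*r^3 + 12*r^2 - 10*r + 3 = (r - 3)*(r - 1)^3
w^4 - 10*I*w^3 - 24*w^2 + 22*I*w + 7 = (w - 7*I)*(w - I)^3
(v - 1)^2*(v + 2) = v^3 - 3*v + 2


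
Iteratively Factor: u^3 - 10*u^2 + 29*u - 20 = (u - 4)*(u^2 - 6*u + 5) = (u - 5)*(u - 4)*(u - 1)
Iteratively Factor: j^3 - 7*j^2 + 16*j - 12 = (j - 2)*(j^2 - 5*j + 6) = (j - 2)^2*(j - 3)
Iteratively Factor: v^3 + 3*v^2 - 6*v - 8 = (v + 1)*(v^2 + 2*v - 8) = (v + 1)*(v + 4)*(v - 2)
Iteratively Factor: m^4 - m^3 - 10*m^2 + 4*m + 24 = (m - 2)*(m^3 + m^2 - 8*m - 12) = (m - 2)*(m + 2)*(m^2 - m - 6) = (m - 3)*(m - 2)*(m + 2)*(m + 2)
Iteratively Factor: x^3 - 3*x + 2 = (x + 2)*(x^2 - 2*x + 1) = (x - 1)*(x + 2)*(x - 1)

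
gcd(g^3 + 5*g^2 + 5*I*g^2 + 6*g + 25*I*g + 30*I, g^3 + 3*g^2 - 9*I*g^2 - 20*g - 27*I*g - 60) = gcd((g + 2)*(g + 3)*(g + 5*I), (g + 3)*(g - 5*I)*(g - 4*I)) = g + 3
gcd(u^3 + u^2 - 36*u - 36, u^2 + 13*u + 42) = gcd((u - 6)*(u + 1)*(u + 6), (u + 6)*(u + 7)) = u + 6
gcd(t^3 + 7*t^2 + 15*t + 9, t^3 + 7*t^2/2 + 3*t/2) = t + 3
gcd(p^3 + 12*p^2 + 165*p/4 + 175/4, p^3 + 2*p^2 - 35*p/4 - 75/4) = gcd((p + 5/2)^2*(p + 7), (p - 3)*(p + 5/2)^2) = p^2 + 5*p + 25/4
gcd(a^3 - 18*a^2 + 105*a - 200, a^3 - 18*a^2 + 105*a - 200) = a^3 - 18*a^2 + 105*a - 200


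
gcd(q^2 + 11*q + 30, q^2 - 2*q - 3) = 1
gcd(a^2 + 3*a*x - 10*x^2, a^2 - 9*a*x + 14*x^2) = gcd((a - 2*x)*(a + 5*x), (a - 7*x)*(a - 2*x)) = -a + 2*x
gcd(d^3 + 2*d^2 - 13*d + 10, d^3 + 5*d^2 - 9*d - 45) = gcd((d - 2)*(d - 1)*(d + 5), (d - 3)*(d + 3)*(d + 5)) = d + 5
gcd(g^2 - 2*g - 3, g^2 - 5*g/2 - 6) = 1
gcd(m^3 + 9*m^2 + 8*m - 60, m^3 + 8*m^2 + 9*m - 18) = m + 6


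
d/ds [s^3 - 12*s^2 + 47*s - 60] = 3*s^2 - 24*s + 47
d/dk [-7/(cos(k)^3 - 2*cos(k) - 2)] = 7*(2 - 3*cos(k)^2)*sin(k)/(-cos(k)^3 + 2*cos(k) + 2)^2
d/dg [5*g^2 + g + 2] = 10*g + 1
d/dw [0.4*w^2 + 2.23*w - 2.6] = 0.8*w + 2.23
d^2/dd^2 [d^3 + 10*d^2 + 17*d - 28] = 6*d + 20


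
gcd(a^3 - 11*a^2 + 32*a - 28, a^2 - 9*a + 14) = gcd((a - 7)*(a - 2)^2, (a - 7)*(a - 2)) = a^2 - 9*a + 14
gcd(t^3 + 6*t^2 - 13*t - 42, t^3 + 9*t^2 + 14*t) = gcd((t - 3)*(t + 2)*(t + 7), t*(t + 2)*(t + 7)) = t^2 + 9*t + 14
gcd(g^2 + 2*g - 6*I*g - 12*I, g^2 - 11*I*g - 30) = g - 6*I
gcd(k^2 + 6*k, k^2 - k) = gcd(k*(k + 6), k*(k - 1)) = k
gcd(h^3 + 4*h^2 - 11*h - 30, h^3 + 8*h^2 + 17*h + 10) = h^2 + 7*h + 10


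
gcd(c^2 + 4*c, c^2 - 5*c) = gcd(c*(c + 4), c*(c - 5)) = c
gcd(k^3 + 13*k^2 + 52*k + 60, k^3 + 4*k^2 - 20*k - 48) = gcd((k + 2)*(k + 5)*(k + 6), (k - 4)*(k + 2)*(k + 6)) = k^2 + 8*k + 12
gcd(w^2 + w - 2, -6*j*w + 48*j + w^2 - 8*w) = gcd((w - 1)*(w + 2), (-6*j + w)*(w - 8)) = 1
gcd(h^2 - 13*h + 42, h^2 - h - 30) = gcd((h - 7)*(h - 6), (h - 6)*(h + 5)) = h - 6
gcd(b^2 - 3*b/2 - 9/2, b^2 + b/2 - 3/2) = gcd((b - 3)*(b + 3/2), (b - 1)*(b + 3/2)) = b + 3/2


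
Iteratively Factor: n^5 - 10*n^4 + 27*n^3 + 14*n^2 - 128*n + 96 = (n - 1)*(n^4 - 9*n^3 + 18*n^2 + 32*n - 96) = (n - 4)*(n - 1)*(n^3 - 5*n^2 - 2*n + 24) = (n - 4)*(n - 3)*(n - 1)*(n^2 - 2*n - 8) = (n - 4)^2*(n - 3)*(n - 1)*(n + 2)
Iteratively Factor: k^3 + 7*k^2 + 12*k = (k + 3)*(k^2 + 4*k) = k*(k + 3)*(k + 4)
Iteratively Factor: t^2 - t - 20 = (t - 5)*(t + 4)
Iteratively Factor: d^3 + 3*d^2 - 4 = (d - 1)*(d^2 + 4*d + 4) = (d - 1)*(d + 2)*(d + 2)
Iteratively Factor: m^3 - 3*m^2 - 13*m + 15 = (m - 1)*(m^2 - 2*m - 15) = (m - 1)*(m + 3)*(m - 5)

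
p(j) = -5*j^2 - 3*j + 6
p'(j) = -10*j - 3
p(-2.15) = -10.66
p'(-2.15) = 18.50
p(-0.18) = 6.38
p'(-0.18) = -1.20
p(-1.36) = 0.83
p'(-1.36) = 10.60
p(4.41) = -104.47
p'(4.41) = -47.10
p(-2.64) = -20.93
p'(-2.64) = 23.40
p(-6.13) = -163.49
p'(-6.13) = 58.30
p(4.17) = -93.45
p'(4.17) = -44.70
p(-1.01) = 3.93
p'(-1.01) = 7.10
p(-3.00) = -30.00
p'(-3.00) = 27.00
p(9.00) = -426.00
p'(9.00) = -93.00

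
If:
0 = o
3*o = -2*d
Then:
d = 0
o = 0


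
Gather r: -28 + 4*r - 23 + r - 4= 5*r - 55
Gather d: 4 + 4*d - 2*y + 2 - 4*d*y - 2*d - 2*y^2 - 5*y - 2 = d*(2 - 4*y) - 2*y^2 - 7*y + 4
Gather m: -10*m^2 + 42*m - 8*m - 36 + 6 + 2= -10*m^2 + 34*m - 28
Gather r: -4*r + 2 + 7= 9 - 4*r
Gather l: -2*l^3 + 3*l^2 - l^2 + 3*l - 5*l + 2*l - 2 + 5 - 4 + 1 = -2*l^3 + 2*l^2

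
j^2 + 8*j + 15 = (j + 3)*(j + 5)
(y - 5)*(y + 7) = y^2 + 2*y - 35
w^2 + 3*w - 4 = (w - 1)*(w + 4)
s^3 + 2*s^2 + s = s*(s + 1)^2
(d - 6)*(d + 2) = d^2 - 4*d - 12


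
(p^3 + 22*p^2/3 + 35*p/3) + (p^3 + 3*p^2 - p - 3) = 2*p^3 + 31*p^2/3 + 32*p/3 - 3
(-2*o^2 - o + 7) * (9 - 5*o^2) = 10*o^4 + 5*o^3 - 53*o^2 - 9*o + 63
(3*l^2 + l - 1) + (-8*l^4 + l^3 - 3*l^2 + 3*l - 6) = -8*l^4 + l^3 + 4*l - 7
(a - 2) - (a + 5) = -7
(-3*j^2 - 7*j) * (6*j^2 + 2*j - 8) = -18*j^4 - 48*j^3 + 10*j^2 + 56*j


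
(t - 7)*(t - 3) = t^2 - 10*t + 21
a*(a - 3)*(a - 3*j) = a^3 - 3*a^2*j - 3*a^2 + 9*a*j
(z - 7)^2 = z^2 - 14*z + 49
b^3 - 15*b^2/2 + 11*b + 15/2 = (b - 5)*(b - 3)*(b + 1/2)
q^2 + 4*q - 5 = (q - 1)*(q + 5)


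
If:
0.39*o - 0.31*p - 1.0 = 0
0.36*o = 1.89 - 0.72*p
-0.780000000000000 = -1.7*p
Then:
No Solution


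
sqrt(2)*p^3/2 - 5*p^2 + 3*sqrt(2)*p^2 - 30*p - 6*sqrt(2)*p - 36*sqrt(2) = (p + 6)*(p - 6*sqrt(2))*(sqrt(2)*p/2 + 1)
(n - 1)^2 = n^2 - 2*n + 1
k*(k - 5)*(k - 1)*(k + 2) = k^4 - 4*k^3 - 7*k^2 + 10*k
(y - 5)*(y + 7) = y^2 + 2*y - 35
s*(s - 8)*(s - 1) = s^3 - 9*s^2 + 8*s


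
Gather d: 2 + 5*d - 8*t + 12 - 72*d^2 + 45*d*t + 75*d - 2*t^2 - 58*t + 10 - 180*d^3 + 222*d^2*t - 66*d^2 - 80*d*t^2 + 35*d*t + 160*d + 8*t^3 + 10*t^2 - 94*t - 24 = -180*d^3 + d^2*(222*t - 138) + d*(-80*t^2 + 80*t + 240) + 8*t^3 + 8*t^2 - 160*t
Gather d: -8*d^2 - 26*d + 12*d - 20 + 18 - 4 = -8*d^2 - 14*d - 6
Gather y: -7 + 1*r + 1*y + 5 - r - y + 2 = 0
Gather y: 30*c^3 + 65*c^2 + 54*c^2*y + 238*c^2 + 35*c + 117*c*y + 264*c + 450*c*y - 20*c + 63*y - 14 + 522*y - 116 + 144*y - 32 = 30*c^3 + 303*c^2 + 279*c + y*(54*c^2 + 567*c + 729) - 162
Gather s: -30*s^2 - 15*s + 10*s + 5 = -30*s^2 - 5*s + 5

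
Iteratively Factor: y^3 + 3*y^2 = (y)*(y^2 + 3*y) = y*(y + 3)*(y)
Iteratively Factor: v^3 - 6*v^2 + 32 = (v + 2)*(v^2 - 8*v + 16) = (v - 4)*(v + 2)*(v - 4)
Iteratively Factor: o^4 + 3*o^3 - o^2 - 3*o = (o + 3)*(o^3 - o) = o*(o + 3)*(o^2 - 1) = o*(o + 1)*(o + 3)*(o - 1)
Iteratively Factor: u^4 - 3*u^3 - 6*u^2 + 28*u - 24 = (u + 3)*(u^3 - 6*u^2 + 12*u - 8) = (u - 2)*(u + 3)*(u^2 - 4*u + 4) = (u - 2)^2*(u + 3)*(u - 2)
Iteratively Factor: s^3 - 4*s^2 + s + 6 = (s - 3)*(s^2 - s - 2) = (s - 3)*(s - 2)*(s + 1)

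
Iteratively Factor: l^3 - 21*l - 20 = (l - 5)*(l^2 + 5*l + 4) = (l - 5)*(l + 1)*(l + 4)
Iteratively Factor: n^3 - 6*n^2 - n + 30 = (n - 3)*(n^2 - 3*n - 10) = (n - 5)*(n - 3)*(n + 2)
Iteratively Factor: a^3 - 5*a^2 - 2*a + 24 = (a - 4)*(a^2 - a - 6) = (a - 4)*(a + 2)*(a - 3)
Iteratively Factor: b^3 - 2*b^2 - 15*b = (b - 5)*(b^2 + 3*b) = (b - 5)*(b + 3)*(b)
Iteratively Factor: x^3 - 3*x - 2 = (x + 1)*(x^2 - x - 2) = (x + 1)^2*(x - 2)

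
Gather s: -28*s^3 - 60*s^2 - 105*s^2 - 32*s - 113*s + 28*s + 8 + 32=-28*s^3 - 165*s^2 - 117*s + 40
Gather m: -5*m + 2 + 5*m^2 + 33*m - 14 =5*m^2 + 28*m - 12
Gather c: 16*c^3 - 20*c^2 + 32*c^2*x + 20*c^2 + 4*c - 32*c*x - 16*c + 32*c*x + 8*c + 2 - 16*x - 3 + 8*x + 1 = 16*c^3 + 32*c^2*x - 4*c - 8*x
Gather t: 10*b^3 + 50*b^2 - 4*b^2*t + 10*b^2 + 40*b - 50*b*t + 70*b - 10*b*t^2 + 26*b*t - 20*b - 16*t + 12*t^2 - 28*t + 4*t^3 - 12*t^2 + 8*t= 10*b^3 + 60*b^2 - 10*b*t^2 + 90*b + 4*t^3 + t*(-4*b^2 - 24*b - 36)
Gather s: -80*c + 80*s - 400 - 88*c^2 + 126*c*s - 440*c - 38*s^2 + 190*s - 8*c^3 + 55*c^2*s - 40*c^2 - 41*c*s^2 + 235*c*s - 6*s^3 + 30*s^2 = -8*c^3 - 128*c^2 - 520*c - 6*s^3 + s^2*(-41*c - 8) + s*(55*c^2 + 361*c + 270) - 400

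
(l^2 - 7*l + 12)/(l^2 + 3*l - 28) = (l - 3)/(l + 7)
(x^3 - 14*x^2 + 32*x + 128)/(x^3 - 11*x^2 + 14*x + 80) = (x - 8)/(x - 5)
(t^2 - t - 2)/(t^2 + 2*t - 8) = (t + 1)/(t + 4)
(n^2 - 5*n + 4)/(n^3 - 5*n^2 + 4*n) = 1/n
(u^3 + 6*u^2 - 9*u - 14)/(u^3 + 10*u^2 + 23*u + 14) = (u - 2)/(u + 2)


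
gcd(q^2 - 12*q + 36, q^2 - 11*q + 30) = q - 6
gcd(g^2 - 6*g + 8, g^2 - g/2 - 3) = g - 2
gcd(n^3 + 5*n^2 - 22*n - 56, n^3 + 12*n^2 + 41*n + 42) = n^2 + 9*n + 14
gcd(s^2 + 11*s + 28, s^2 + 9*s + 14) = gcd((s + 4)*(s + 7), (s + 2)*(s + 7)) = s + 7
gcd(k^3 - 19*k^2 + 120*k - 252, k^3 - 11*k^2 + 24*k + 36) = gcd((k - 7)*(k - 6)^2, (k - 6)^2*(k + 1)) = k^2 - 12*k + 36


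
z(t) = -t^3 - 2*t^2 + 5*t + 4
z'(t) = -3*t^2 - 4*t + 5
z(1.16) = 5.55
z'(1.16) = -3.68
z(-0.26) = 2.58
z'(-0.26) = 5.84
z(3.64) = -52.53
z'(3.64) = -49.31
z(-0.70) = -0.14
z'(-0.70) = 6.33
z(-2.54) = -5.22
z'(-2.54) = -4.19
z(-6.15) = 130.21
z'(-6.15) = -83.87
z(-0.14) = 3.26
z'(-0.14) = 5.50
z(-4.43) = 29.54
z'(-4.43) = -36.15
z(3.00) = -26.00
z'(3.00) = -34.00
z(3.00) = -26.00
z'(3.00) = -34.00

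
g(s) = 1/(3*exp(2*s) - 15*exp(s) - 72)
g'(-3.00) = 0.00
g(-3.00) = -0.01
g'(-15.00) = 0.00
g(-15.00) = -0.01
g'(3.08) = -0.00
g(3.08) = 0.00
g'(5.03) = -0.00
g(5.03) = 0.00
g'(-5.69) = 0.00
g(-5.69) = -0.01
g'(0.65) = 0.00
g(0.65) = -0.01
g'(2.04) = -2.43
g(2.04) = -0.10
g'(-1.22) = 0.00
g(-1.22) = -0.01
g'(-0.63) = 0.00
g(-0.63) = -0.01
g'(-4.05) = 0.00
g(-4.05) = -0.01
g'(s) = (-6*exp(2*s) + 15*exp(s))/(3*exp(2*s) - 15*exp(s) - 72)^2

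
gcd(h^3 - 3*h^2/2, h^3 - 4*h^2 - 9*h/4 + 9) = h - 3/2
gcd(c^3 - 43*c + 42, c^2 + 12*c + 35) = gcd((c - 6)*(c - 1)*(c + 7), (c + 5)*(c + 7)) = c + 7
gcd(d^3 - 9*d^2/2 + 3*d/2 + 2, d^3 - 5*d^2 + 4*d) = d^2 - 5*d + 4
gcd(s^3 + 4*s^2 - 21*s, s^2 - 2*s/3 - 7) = s - 3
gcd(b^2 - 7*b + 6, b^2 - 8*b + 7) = b - 1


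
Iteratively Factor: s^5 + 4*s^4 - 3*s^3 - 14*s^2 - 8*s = (s + 1)*(s^4 + 3*s^3 - 6*s^2 - 8*s) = (s + 1)*(s + 4)*(s^3 - s^2 - 2*s) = s*(s + 1)*(s + 4)*(s^2 - s - 2) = s*(s - 2)*(s + 1)*(s + 4)*(s + 1)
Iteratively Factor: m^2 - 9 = (m - 3)*(m + 3)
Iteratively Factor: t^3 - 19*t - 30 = (t + 2)*(t^2 - 2*t - 15) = (t + 2)*(t + 3)*(t - 5)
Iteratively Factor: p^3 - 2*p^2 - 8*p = (p)*(p^2 - 2*p - 8) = p*(p - 4)*(p + 2)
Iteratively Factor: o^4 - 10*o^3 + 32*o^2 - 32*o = (o - 4)*(o^3 - 6*o^2 + 8*o) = (o - 4)*(o - 2)*(o^2 - 4*o) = (o - 4)^2*(o - 2)*(o)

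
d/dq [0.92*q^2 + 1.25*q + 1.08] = 1.84*q + 1.25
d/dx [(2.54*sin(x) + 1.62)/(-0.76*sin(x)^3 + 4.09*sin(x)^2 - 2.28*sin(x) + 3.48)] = (3.8608*sin(x)^3 - 6.695*sin(x)^2 - 13.2516*sin(x) + 12.5328)*cos(x)/(0.5776*sin(x)^6 - 6.2168*sin(x)^5 + 20.1937*sin(x)^4 - 23.94*sin(x)^3 + 33.6648*sin(x)^2 - 15.8688*sin(x) + 12.1104)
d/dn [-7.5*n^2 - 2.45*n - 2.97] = -15.0*n - 2.45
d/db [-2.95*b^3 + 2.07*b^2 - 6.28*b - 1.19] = -8.85*b^2 + 4.14*b - 6.28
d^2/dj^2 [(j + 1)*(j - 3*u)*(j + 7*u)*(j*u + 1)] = 12*j^2*u + 24*j*u^2 + 6*j*u + 6*j - 42*u^3 + 8*u^2 + 8*u + 2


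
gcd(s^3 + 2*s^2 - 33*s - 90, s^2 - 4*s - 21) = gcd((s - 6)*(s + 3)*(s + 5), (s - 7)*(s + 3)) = s + 3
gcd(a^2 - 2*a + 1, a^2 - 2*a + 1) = a^2 - 2*a + 1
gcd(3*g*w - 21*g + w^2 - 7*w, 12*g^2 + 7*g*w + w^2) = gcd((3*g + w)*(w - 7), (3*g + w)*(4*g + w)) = 3*g + w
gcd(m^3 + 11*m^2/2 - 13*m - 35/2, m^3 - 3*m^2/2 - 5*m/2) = m^2 - 3*m/2 - 5/2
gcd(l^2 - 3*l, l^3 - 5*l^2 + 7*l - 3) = l - 3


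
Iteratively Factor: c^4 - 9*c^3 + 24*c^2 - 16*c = (c - 4)*(c^3 - 5*c^2 + 4*c) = (c - 4)*(c - 1)*(c^2 - 4*c) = (c - 4)^2*(c - 1)*(c)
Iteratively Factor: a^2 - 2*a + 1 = (a - 1)*(a - 1)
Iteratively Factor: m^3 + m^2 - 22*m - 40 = (m + 4)*(m^2 - 3*m - 10) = (m - 5)*(m + 4)*(m + 2)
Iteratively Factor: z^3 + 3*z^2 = (z)*(z^2 + 3*z) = z^2*(z + 3)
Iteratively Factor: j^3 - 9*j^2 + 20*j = (j)*(j^2 - 9*j + 20) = j*(j - 4)*(j - 5)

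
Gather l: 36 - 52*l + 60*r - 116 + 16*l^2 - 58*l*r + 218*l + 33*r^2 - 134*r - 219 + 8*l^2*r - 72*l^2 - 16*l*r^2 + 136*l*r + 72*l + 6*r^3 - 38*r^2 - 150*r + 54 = l^2*(8*r - 56) + l*(-16*r^2 + 78*r + 238) + 6*r^3 - 5*r^2 - 224*r - 245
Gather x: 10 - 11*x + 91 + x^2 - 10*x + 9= x^2 - 21*x + 110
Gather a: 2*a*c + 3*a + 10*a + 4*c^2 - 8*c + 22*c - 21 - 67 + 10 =a*(2*c + 13) + 4*c^2 + 14*c - 78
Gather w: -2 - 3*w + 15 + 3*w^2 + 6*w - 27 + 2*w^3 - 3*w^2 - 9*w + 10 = 2*w^3 - 6*w - 4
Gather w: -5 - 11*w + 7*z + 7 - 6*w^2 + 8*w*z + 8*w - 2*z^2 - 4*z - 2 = -6*w^2 + w*(8*z - 3) - 2*z^2 + 3*z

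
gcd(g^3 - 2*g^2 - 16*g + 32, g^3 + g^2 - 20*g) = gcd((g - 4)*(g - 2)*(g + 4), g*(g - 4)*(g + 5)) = g - 4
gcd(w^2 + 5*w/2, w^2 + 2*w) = w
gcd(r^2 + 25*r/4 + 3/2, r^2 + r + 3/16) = r + 1/4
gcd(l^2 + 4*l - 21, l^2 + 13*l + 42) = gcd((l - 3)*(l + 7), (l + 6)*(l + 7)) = l + 7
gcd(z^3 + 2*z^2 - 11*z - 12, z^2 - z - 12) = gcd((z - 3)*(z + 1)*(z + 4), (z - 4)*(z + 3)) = 1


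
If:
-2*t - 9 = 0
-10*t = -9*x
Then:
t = -9/2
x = -5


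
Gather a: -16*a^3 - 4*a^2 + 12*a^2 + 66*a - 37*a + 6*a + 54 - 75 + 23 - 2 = -16*a^3 + 8*a^2 + 35*a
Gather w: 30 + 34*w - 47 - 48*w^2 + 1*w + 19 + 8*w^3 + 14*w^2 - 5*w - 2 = 8*w^3 - 34*w^2 + 30*w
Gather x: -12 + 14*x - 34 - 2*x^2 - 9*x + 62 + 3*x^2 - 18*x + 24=x^2 - 13*x + 40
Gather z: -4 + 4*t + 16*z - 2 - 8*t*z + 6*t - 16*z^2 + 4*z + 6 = 10*t - 16*z^2 + z*(20 - 8*t)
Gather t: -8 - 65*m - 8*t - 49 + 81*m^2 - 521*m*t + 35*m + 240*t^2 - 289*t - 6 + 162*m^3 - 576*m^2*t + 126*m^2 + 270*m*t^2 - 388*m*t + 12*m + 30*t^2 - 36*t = 162*m^3 + 207*m^2 - 18*m + t^2*(270*m + 270) + t*(-576*m^2 - 909*m - 333) - 63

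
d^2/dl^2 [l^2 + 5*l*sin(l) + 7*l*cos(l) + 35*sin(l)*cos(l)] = -5*l*sin(l) - 7*l*cos(l) - 14*sin(l) - 70*sin(2*l) + 10*cos(l) + 2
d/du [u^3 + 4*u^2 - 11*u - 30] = 3*u^2 + 8*u - 11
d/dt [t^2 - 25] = 2*t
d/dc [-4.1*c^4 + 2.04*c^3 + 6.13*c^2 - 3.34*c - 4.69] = -16.4*c^3 + 6.12*c^2 + 12.26*c - 3.34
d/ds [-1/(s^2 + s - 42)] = (2*s + 1)/(s^2 + s - 42)^2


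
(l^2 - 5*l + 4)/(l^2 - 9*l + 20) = (l - 1)/(l - 5)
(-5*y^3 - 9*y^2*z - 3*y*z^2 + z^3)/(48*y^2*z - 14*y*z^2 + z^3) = (-5*y^3 - 9*y^2*z - 3*y*z^2 + z^3)/(z*(48*y^2 - 14*y*z + z^2))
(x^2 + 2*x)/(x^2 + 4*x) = (x + 2)/(x + 4)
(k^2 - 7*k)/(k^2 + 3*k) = (k - 7)/(k + 3)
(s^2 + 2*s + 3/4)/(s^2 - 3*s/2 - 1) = (s + 3/2)/(s - 2)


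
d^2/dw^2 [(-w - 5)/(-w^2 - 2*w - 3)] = 2*(4*(w + 1)^2*(w + 5) - (3*w + 7)*(w^2 + 2*w + 3))/(w^2 + 2*w + 3)^3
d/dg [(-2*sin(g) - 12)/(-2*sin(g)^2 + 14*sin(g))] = (-cos(g) - 12/tan(g) + 42*cos(g)/sin(g)^2)/(sin(g) - 7)^2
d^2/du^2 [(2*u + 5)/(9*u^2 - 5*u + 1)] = 2*((2*u + 5)*(18*u - 5)^2 - (54*u + 35)*(9*u^2 - 5*u + 1))/(9*u^2 - 5*u + 1)^3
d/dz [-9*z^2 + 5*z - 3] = 5 - 18*z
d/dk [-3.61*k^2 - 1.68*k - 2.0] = -7.22*k - 1.68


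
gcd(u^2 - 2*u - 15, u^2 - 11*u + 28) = 1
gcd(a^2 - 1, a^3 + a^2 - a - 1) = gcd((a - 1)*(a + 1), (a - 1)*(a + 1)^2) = a^2 - 1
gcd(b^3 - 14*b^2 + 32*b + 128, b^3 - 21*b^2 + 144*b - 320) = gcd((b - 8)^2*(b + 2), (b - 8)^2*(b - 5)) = b^2 - 16*b + 64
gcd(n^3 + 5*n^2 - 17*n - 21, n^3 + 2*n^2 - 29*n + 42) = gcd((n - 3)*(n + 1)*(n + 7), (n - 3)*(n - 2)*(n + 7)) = n^2 + 4*n - 21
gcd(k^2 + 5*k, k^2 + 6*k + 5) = k + 5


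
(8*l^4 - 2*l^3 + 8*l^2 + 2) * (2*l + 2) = 16*l^5 + 12*l^4 + 12*l^3 + 16*l^2 + 4*l + 4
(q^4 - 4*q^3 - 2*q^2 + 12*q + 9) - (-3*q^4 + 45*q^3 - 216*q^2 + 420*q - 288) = 4*q^4 - 49*q^3 + 214*q^2 - 408*q + 297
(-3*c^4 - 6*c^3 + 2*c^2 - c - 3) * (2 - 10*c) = 30*c^5 + 54*c^4 - 32*c^3 + 14*c^2 + 28*c - 6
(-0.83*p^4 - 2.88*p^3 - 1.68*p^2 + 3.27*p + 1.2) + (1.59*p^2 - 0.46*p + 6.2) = -0.83*p^4 - 2.88*p^3 - 0.0899999999999999*p^2 + 2.81*p + 7.4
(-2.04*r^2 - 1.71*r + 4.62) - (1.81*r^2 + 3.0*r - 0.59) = -3.85*r^2 - 4.71*r + 5.21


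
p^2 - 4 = (p - 2)*(p + 2)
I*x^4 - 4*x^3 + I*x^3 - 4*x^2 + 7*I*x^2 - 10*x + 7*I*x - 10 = (x - 2*I)*(x + I)*(x + 5*I)*(I*x + I)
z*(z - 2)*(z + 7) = z^3 + 5*z^2 - 14*z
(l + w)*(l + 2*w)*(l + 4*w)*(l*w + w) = l^4*w + 7*l^3*w^2 + l^3*w + 14*l^2*w^3 + 7*l^2*w^2 + 8*l*w^4 + 14*l*w^3 + 8*w^4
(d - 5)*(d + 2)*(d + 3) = d^3 - 19*d - 30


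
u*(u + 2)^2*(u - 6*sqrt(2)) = u^4 - 6*sqrt(2)*u^3 + 4*u^3 - 24*sqrt(2)*u^2 + 4*u^2 - 24*sqrt(2)*u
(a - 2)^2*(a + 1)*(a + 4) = a^4 + a^3 - 12*a^2 + 4*a + 16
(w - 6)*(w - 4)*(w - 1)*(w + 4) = w^4 - 7*w^3 - 10*w^2 + 112*w - 96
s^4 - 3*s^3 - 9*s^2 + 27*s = s*(s - 3)^2*(s + 3)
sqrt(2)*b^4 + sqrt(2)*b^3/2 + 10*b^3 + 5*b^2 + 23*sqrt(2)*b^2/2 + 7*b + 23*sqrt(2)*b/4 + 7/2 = (b + sqrt(2)/2)*(b + sqrt(2))*(b + 7*sqrt(2)/2)*(sqrt(2)*b + sqrt(2)/2)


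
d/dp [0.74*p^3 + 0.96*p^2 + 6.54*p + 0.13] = 2.22*p^2 + 1.92*p + 6.54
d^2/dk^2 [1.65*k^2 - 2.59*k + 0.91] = 3.30000000000000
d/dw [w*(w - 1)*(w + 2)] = 3*w^2 + 2*w - 2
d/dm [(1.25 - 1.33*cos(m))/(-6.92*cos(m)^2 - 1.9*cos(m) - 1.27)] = (9.2036*cos(m)^2 - 17.3*cos(m) - 4.0641)*sin(m)/(47.8864*cos(m)^4 + 26.296*cos(m)^3 + 21.1868*cos(m)^2 + 4.826*cos(m) + 1.6129)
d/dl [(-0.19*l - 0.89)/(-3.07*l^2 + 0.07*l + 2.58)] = (0.5833*l^2 - 0.0133*l - (0.19*l + 0.89)*(6.14*l - 0.07) - 0.4902)/(-3.07*l^2 + 0.07*l + 2.58)^2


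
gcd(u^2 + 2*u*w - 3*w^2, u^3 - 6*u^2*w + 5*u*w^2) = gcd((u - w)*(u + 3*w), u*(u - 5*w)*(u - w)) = u - w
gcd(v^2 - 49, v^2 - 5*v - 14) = v - 7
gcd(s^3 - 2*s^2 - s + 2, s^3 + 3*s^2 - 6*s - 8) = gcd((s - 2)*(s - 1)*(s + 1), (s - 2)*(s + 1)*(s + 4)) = s^2 - s - 2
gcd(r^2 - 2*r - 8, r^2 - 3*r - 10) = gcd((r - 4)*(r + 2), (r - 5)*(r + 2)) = r + 2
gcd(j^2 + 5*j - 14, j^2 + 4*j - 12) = j - 2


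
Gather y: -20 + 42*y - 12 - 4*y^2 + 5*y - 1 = -4*y^2 + 47*y - 33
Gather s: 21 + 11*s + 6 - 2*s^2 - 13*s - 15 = -2*s^2 - 2*s + 12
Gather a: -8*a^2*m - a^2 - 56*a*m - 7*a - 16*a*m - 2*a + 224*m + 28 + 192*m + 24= a^2*(-8*m - 1) + a*(-72*m - 9) + 416*m + 52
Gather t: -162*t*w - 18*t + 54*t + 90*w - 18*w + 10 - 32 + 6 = t*(36 - 162*w) + 72*w - 16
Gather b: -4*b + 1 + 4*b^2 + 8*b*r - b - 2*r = 4*b^2 + b*(8*r - 5) - 2*r + 1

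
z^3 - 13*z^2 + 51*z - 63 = (z - 7)*(z - 3)^2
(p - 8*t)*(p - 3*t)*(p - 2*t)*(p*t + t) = p^4*t - 13*p^3*t^2 + p^3*t + 46*p^2*t^3 - 13*p^2*t^2 - 48*p*t^4 + 46*p*t^3 - 48*t^4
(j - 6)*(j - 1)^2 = j^3 - 8*j^2 + 13*j - 6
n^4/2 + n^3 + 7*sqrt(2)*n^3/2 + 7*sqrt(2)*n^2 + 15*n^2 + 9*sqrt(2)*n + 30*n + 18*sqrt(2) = (n/2 + 1)*(n + sqrt(2))*(n + 3*sqrt(2))^2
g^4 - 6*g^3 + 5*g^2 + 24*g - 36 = (g - 3)^2*(g - 2)*(g + 2)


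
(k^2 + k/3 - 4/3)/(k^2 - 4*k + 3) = (k + 4/3)/(k - 3)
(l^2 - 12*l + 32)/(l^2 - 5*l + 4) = (l - 8)/(l - 1)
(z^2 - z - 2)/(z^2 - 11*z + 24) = (z^2 - z - 2)/(z^2 - 11*z + 24)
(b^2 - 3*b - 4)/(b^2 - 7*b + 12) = (b + 1)/(b - 3)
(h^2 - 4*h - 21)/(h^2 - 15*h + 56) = (h + 3)/(h - 8)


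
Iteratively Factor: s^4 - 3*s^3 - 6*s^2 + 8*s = (s - 4)*(s^3 + s^2 - 2*s) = (s - 4)*(s + 2)*(s^2 - s) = s*(s - 4)*(s + 2)*(s - 1)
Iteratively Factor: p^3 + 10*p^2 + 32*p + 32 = (p + 4)*(p^2 + 6*p + 8) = (p + 2)*(p + 4)*(p + 4)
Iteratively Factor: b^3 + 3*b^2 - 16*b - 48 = (b - 4)*(b^2 + 7*b + 12) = (b - 4)*(b + 4)*(b + 3)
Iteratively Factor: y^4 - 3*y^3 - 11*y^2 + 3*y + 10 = (y + 1)*(y^3 - 4*y^2 - 7*y + 10) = (y - 5)*(y + 1)*(y^2 + y - 2) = (y - 5)*(y + 1)*(y + 2)*(y - 1)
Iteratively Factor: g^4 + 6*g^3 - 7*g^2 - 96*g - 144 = (g + 3)*(g^3 + 3*g^2 - 16*g - 48) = (g - 4)*(g + 3)*(g^2 + 7*g + 12) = (g - 4)*(g + 3)^2*(g + 4)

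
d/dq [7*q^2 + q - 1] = 14*q + 1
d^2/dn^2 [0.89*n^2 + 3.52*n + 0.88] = 1.78000000000000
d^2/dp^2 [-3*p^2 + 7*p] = -6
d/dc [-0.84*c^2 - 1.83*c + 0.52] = -1.68*c - 1.83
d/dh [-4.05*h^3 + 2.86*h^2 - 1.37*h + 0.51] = -12.15*h^2 + 5.72*h - 1.37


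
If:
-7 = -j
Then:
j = 7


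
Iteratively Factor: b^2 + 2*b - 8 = (b + 4)*(b - 2)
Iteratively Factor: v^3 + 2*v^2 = (v)*(v^2 + 2*v) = v*(v + 2)*(v)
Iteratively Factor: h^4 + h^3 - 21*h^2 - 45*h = (h)*(h^3 + h^2 - 21*h - 45) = h*(h - 5)*(h^2 + 6*h + 9) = h*(h - 5)*(h + 3)*(h + 3)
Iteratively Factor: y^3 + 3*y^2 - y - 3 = (y - 1)*(y^2 + 4*y + 3) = (y - 1)*(y + 1)*(y + 3)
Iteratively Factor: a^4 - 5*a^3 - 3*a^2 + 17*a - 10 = (a + 2)*(a^3 - 7*a^2 + 11*a - 5) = (a - 1)*(a + 2)*(a^2 - 6*a + 5) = (a - 5)*(a - 1)*(a + 2)*(a - 1)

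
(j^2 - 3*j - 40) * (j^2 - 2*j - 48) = j^4 - 5*j^3 - 82*j^2 + 224*j + 1920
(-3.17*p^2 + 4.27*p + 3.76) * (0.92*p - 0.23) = -2.9164*p^3 + 4.6575*p^2 + 2.4771*p - 0.8648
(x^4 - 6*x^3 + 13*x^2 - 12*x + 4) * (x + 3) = x^5 - 3*x^4 - 5*x^3 + 27*x^2 - 32*x + 12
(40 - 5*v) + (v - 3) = 37 - 4*v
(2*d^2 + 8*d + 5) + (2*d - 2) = 2*d^2 + 10*d + 3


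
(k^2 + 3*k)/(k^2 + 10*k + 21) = k/(k + 7)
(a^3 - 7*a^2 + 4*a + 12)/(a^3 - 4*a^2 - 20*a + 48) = (a + 1)/(a + 4)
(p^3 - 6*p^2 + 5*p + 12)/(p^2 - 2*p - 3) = p - 4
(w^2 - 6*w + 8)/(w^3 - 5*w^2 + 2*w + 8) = 1/(w + 1)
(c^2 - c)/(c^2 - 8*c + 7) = c/(c - 7)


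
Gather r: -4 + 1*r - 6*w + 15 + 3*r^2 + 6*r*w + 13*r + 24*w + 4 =3*r^2 + r*(6*w + 14) + 18*w + 15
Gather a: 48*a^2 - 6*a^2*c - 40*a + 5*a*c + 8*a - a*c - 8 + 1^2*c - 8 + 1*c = a^2*(48 - 6*c) + a*(4*c - 32) + 2*c - 16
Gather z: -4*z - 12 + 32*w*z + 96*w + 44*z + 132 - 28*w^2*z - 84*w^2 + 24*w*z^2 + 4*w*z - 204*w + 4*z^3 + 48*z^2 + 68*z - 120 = -84*w^2 - 108*w + 4*z^3 + z^2*(24*w + 48) + z*(-28*w^2 + 36*w + 108)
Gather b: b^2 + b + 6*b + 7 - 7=b^2 + 7*b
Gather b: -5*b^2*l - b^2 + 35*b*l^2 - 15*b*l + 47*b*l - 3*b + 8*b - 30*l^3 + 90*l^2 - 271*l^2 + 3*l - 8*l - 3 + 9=b^2*(-5*l - 1) + b*(35*l^2 + 32*l + 5) - 30*l^3 - 181*l^2 - 5*l + 6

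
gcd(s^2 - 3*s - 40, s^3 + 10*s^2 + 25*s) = s + 5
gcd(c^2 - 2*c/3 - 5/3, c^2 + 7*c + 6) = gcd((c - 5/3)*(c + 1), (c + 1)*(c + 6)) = c + 1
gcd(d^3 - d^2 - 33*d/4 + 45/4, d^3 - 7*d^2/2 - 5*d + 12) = d - 3/2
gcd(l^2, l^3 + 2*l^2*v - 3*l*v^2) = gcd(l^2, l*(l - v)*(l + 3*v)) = l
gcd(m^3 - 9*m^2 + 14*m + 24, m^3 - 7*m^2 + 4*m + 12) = m^2 - 5*m - 6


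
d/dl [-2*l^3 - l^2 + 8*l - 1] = -6*l^2 - 2*l + 8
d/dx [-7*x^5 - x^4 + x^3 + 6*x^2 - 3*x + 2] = -35*x^4 - 4*x^3 + 3*x^2 + 12*x - 3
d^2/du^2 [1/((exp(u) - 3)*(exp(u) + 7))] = 4*(exp(3*u) + 3*exp(2*u) + 25*exp(u) + 21)*exp(u)/(exp(6*u) + 12*exp(5*u) - 15*exp(4*u) - 440*exp(3*u) + 315*exp(2*u) + 5292*exp(u) - 9261)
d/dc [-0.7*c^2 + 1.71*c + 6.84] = 1.71 - 1.4*c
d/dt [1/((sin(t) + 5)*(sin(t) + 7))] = -2*(sin(t) + 6)*cos(t)/((sin(t) + 5)^2*(sin(t) + 7)^2)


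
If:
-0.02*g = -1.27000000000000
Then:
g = 63.50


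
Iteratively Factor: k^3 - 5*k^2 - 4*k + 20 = (k + 2)*(k^2 - 7*k + 10) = (k - 5)*(k + 2)*(k - 2)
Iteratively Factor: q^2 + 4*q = (q + 4)*(q)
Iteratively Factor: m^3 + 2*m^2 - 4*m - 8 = (m - 2)*(m^2 + 4*m + 4) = (m - 2)*(m + 2)*(m + 2)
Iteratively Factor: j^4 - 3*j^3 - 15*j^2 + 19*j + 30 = (j + 1)*(j^3 - 4*j^2 - 11*j + 30) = (j - 2)*(j + 1)*(j^2 - 2*j - 15) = (j - 5)*(j - 2)*(j + 1)*(j + 3)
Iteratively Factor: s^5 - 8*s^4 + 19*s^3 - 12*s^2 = (s)*(s^4 - 8*s^3 + 19*s^2 - 12*s) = s*(s - 1)*(s^3 - 7*s^2 + 12*s) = s*(s - 3)*(s - 1)*(s^2 - 4*s) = s*(s - 4)*(s - 3)*(s - 1)*(s)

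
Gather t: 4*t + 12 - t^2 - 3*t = -t^2 + t + 12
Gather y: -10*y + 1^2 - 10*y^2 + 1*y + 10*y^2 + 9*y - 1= 0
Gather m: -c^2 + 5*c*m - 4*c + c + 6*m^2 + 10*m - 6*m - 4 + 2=-c^2 - 3*c + 6*m^2 + m*(5*c + 4) - 2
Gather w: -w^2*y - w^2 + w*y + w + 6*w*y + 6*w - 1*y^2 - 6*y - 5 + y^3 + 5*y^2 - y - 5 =w^2*(-y - 1) + w*(7*y + 7) + y^3 + 4*y^2 - 7*y - 10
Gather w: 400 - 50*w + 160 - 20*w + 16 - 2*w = 576 - 72*w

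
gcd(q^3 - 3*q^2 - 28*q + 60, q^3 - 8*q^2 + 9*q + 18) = q - 6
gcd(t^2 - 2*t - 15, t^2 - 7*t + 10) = t - 5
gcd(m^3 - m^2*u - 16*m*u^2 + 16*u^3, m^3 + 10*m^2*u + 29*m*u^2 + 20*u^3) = m + 4*u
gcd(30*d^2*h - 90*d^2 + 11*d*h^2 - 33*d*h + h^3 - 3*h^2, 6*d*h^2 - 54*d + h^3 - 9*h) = 6*d*h - 18*d + h^2 - 3*h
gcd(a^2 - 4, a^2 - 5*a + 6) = a - 2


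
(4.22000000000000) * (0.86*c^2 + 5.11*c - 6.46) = 3.6292*c^2 + 21.5642*c - 27.2612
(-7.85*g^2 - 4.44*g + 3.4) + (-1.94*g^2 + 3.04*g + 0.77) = -9.79*g^2 - 1.4*g + 4.17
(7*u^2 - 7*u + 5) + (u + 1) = 7*u^2 - 6*u + 6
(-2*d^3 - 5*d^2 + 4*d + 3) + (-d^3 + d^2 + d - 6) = -3*d^3 - 4*d^2 + 5*d - 3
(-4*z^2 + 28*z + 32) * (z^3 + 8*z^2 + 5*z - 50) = -4*z^5 - 4*z^4 + 236*z^3 + 596*z^2 - 1240*z - 1600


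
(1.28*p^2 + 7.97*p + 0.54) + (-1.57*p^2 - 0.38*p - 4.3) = -0.29*p^2 + 7.59*p - 3.76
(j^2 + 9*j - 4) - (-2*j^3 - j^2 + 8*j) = 2*j^3 + 2*j^2 + j - 4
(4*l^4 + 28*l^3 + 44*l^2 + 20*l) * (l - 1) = 4*l^5 + 24*l^4 + 16*l^3 - 24*l^2 - 20*l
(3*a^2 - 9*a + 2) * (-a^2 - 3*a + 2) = -3*a^4 + 31*a^2 - 24*a + 4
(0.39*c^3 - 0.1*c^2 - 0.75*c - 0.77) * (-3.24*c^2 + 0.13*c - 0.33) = -1.2636*c^5 + 0.3747*c^4 + 2.2883*c^3 + 2.4303*c^2 + 0.1474*c + 0.2541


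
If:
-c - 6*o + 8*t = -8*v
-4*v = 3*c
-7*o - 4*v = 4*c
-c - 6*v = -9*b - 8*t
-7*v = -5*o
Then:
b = 0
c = 0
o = 0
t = 0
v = 0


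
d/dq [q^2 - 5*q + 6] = 2*q - 5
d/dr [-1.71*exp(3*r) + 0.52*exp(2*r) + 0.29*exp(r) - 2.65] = (-5.13*exp(2*r) + 1.04*exp(r) + 0.29)*exp(r)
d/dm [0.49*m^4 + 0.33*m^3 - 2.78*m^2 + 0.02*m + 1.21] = 1.96*m^3 + 0.99*m^2 - 5.56*m + 0.02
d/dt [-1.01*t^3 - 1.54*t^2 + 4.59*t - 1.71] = -3.03*t^2 - 3.08*t + 4.59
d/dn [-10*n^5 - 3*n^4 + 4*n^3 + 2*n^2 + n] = -50*n^4 - 12*n^3 + 12*n^2 + 4*n + 1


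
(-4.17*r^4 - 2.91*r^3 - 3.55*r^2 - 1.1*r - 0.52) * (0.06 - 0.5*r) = 2.085*r^5 + 1.2048*r^4 + 1.6004*r^3 + 0.337*r^2 + 0.194*r - 0.0312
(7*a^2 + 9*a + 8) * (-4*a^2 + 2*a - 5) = -28*a^4 - 22*a^3 - 49*a^2 - 29*a - 40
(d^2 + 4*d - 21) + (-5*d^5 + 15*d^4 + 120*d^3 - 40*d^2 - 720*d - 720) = -5*d^5 + 15*d^4 + 120*d^3 - 39*d^2 - 716*d - 741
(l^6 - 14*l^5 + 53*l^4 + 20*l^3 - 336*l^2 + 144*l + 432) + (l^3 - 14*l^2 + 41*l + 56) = l^6 - 14*l^5 + 53*l^4 + 21*l^3 - 350*l^2 + 185*l + 488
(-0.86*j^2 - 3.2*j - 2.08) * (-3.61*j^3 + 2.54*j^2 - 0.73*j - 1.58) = 3.1046*j^5 + 9.3676*j^4 + 0.00859999999999983*j^3 - 1.5884*j^2 + 6.5744*j + 3.2864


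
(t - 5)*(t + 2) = t^2 - 3*t - 10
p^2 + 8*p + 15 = (p + 3)*(p + 5)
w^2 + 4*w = w*(w + 4)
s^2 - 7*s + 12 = (s - 4)*(s - 3)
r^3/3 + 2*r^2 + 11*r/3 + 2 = (r/3 + 1)*(r + 1)*(r + 2)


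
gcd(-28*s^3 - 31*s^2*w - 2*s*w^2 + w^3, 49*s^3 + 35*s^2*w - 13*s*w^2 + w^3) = 7*s^2 + 6*s*w - w^2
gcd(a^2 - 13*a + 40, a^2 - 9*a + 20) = a - 5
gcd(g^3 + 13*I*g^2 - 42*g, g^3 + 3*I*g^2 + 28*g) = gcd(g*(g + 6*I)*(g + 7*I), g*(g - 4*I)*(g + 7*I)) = g^2 + 7*I*g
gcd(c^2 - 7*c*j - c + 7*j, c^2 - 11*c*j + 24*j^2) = 1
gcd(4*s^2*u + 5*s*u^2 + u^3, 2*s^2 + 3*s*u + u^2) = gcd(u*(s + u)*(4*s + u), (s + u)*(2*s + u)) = s + u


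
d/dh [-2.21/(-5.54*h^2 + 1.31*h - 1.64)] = (2.8951 - 24.4868*h)/(5.54*h^2 - 1.31*h + 1.64)^2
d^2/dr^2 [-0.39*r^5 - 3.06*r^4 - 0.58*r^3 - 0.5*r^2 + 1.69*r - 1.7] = -7.8*r^3 - 36.72*r^2 - 3.48*r - 1.0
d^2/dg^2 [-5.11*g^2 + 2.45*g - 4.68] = -10.2200000000000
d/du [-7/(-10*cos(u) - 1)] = 70*sin(u)/(10*cos(u) + 1)^2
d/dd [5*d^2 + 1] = 10*d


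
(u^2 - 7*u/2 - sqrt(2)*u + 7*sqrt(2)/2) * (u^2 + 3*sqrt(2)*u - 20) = u^4 - 7*u^3/2 + 2*sqrt(2)*u^3 - 26*u^2 - 7*sqrt(2)*u^2 + 20*sqrt(2)*u + 91*u - 70*sqrt(2)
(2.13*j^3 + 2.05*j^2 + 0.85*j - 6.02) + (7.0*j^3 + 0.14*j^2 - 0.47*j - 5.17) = 9.13*j^3 + 2.19*j^2 + 0.38*j - 11.19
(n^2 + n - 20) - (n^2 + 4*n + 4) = -3*n - 24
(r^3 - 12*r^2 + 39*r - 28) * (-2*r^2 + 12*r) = -2*r^5 + 36*r^4 - 222*r^3 + 524*r^2 - 336*r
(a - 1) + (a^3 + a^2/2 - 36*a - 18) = a^3 + a^2/2 - 35*a - 19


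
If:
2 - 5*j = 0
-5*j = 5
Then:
No Solution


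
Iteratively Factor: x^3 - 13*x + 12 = (x - 1)*(x^2 + x - 12) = (x - 1)*(x + 4)*(x - 3)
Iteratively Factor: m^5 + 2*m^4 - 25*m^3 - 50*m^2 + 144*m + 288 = (m - 4)*(m^4 + 6*m^3 - m^2 - 54*m - 72) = (m - 4)*(m + 2)*(m^3 + 4*m^2 - 9*m - 36) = (m - 4)*(m + 2)*(m + 3)*(m^2 + m - 12) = (m - 4)*(m + 2)*(m + 3)*(m + 4)*(m - 3)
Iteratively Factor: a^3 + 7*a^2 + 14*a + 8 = (a + 4)*(a^2 + 3*a + 2) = (a + 2)*(a + 4)*(a + 1)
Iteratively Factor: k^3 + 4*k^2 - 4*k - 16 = (k + 2)*(k^2 + 2*k - 8) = (k - 2)*(k + 2)*(k + 4)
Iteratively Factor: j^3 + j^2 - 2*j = (j - 1)*(j^2 + 2*j) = j*(j - 1)*(j + 2)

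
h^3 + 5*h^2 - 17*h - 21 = (h - 3)*(h + 1)*(h + 7)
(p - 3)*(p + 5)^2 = p^3 + 7*p^2 - 5*p - 75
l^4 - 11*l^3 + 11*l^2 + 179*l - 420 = (l - 7)*(l - 5)*(l - 3)*(l + 4)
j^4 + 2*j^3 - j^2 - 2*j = j*(j - 1)*(j + 1)*(j + 2)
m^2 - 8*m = m*(m - 8)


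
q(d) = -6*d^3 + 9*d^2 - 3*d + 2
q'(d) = -18*d^2 + 18*d - 3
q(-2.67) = 188.38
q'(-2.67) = -179.38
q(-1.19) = 28.43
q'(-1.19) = -49.91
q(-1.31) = 34.86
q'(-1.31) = -57.47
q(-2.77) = 206.89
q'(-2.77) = -190.97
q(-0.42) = 5.29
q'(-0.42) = -13.74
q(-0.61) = 8.54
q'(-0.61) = -20.68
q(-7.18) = 2708.39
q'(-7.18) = -1060.18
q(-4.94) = 959.78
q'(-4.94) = -531.18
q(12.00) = -9106.00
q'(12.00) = -2379.00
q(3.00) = -88.00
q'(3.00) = -111.00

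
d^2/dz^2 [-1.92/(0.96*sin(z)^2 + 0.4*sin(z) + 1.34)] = (7.077888*sin(z)^4 + 2.21184*sin(z)^3 - 20.189184*sin(z)^2 - 5.4528*sin(z) + 4.325376)/(0.96*sin(z)^2 + 0.4*sin(z) + 1.34)^3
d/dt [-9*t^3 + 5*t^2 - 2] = t*(10 - 27*t)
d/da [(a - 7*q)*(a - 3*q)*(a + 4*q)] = 3*a^2 - 12*a*q - 19*q^2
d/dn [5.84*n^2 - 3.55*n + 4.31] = 11.68*n - 3.55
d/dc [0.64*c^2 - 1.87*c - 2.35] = 1.28*c - 1.87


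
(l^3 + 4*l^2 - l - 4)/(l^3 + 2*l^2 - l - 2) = (l + 4)/(l + 2)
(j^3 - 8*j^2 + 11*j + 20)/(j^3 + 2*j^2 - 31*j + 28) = (j^2 - 4*j - 5)/(j^2 + 6*j - 7)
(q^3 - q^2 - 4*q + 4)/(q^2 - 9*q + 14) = (q^2 + q - 2)/(q - 7)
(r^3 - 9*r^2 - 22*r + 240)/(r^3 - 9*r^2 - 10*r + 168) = (r^2 - 3*r - 40)/(r^2 - 3*r - 28)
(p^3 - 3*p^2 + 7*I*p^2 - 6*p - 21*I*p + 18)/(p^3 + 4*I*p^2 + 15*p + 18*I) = (p - 3)/(p - 3*I)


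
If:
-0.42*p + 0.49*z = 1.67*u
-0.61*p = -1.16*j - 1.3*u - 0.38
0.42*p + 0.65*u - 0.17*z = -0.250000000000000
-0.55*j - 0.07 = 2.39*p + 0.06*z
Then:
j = 2.12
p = -0.31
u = -2.33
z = -8.21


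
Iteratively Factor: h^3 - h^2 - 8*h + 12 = (h - 2)*(h^2 + h - 6) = (h - 2)^2*(h + 3)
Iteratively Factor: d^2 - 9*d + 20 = (d - 5)*(d - 4)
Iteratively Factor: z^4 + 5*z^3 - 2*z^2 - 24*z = (z + 4)*(z^3 + z^2 - 6*z) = z*(z + 4)*(z^2 + z - 6) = z*(z + 3)*(z + 4)*(z - 2)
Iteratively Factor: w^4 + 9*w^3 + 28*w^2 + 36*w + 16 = (w + 2)*(w^3 + 7*w^2 + 14*w + 8) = (w + 1)*(w + 2)*(w^2 + 6*w + 8) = (w + 1)*(w + 2)*(w + 4)*(w + 2)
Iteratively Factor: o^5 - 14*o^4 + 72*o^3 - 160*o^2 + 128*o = (o)*(o^4 - 14*o^3 + 72*o^2 - 160*o + 128) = o*(o - 4)*(o^3 - 10*o^2 + 32*o - 32) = o*(o - 4)*(o - 2)*(o^2 - 8*o + 16) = o*(o - 4)^2*(o - 2)*(o - 4)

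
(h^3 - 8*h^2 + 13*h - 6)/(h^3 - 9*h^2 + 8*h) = (h^2 - 7*h + 6)/(h*(h - 8))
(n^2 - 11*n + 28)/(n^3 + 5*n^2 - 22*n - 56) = (n - 7)/(n^2 + 9*n + 14)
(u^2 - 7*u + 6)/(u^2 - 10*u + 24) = (u - 1)/(u - 4)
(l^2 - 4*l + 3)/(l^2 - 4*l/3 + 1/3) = 3*(l - 3)/(3*l - 1)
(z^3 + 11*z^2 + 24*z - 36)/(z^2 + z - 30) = (z^2 + 5*z - 6)/(z - 5)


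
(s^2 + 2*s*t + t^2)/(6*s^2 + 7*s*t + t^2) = (s + t)/(6*s + t)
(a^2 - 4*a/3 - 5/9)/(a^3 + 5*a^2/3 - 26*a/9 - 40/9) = (3*a + 1)/(3*a^2 + 10*a + 8)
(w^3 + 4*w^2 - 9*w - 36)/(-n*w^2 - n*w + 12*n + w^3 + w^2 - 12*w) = (w + 3)/(-n + w)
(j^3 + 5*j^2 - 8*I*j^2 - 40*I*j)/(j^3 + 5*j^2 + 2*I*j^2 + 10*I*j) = (j - 8*I)/(j + 2*I)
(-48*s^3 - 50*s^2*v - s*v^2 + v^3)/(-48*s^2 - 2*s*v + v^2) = s + v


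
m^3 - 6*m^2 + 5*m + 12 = (m - 4)*(m - 3)*(m + 1)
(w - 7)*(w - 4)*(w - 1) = w^3 - 12*w^2 + 39*w - 28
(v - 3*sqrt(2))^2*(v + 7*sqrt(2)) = v^3 + sqrt(2)*v^2 - 66*v + 126*sqrt(2)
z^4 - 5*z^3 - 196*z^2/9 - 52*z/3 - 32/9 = (z - 8)*(z + 1/3)*(z + 2/3)*(z + 2)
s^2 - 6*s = s*(s - 6)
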